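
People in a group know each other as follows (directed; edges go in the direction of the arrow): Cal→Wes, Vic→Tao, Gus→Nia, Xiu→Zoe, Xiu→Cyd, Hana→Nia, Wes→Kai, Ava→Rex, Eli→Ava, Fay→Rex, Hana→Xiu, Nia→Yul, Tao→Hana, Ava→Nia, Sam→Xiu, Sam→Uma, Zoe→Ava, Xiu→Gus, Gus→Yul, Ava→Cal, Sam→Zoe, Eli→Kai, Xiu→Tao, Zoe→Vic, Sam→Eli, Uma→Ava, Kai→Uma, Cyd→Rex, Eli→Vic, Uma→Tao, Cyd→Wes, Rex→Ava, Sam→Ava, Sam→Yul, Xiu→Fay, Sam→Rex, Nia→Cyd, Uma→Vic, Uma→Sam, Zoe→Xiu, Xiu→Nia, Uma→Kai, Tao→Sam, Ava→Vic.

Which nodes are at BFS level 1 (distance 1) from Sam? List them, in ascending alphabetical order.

Level 0: Sam
Level 1: Ava, Eli, Rex, Uma, Xiu, Yul, Zoe
Level 2: Cal, Cyd, Fay, Gus, Kai, Nia, Tao, Vic
Level 3: Hana, Wes

Ava, Eli, Rex, Uma, Xiu, Yul, Zoe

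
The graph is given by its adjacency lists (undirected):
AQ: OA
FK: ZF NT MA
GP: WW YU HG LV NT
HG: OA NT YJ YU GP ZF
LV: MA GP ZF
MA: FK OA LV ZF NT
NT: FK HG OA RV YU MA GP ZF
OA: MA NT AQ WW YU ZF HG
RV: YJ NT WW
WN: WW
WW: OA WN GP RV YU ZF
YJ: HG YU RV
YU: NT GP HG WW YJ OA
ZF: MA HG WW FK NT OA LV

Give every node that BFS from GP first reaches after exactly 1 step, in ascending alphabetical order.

HG, LV, NT, WW, YU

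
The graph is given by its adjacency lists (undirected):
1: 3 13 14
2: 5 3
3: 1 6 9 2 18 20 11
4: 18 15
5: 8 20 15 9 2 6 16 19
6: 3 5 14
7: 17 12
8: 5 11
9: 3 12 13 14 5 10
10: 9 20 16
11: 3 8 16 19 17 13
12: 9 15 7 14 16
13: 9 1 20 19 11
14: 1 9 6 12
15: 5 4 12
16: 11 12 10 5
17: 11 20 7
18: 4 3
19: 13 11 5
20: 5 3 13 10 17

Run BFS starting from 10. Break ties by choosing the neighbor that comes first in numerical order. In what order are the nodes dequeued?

10, 9, 16, 20, 3, 5, 12, 13, 14, 11, 17, 1, 2, 6, 18, 8, 15, 19, 7, 4

Visit 10; enqueue 9, 16, 20 → queue [9, 16, 20]
Visit 9; enqueue 3, 5, 12, 13, 14 → queue [16, 20, 3, 5, 12, 13, 14]
Visit 16; enqueue 11 → queue [20, 3, 5, 12, 13, 14, 11]
Visit 20; enqueue 17 → queue [3, 5, 12, 13, 14, 11, 17]
Visit 3; enqueue 1, 2, 6, 18 → queue [5, 12, 13, 14, 11, 17, 1, 2, 6, 18]
Visit 5; enqueue 8, 15, 19 → queue [12, 13, 14, 11, 17, 1, 2, 6, 18, 8, 15, 19]
Visit 12; enqueue 7 → queue [13, 14, 11, 17, 1, 2, 6, 18, 8, 15, 19, 7]
Visit 13 → queue [14, 11, 17, 1, 2, 6, 18, 8, 15, 19, 7]
Visit 14 → queue [11, 17, 1, 2, 6, 18, 8, 15, 19, 7]
Visit 11 → queue [17, 1, 2, 6, 18, 8, 15, 19, 7]
Visit 17 → queue [1, 2, 6, 18, 8, 15, 19, 7]
Visit 1 → queue [2, 6, 18, 8, 15, 19, 7]
Visit 2 → queue [6, 18, 8, 15, 19, 7]
Visit 6 → queue [18, 8, 15, 19, 7]
Visit 18; enqueue 4 → queue [8, 15, 19, 7, 4]
Visit 8 → queue [15, 19, 7, 4]
Visit 15 → queue [19, 7, 4]
Visit 19 → queue [7, 4]
Visit 7 → queue [4]
Visit 4 → queue []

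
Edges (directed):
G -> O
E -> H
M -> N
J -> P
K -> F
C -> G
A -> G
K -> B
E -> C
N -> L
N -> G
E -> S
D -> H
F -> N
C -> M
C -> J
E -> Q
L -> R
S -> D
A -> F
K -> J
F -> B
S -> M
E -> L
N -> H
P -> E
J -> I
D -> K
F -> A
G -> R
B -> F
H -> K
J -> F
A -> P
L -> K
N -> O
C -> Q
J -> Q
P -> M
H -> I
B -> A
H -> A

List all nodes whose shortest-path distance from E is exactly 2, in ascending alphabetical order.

Level 0: E
Level 1: C, H, L, Q, S
Level 2: A, D, G, I, J, K, M, R
Level 3: B, F, N, O, P

A, D, G, I, J, K, M, R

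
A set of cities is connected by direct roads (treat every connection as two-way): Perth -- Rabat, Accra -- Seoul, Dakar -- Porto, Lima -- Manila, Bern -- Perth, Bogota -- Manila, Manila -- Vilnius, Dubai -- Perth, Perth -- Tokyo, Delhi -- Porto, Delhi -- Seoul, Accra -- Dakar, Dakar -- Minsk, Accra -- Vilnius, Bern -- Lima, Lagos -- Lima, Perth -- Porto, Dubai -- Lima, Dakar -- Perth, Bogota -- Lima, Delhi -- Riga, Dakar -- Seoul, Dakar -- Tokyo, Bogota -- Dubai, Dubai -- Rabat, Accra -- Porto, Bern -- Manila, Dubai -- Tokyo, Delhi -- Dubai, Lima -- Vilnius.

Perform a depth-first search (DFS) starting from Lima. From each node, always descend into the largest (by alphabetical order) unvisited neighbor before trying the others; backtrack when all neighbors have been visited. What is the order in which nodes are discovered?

Lima Vilnius Manila Bogota Dubai Tokyo Perth Rabat Porto Delhi Seoul Dakar Minsk Accra Riga Bern Lagos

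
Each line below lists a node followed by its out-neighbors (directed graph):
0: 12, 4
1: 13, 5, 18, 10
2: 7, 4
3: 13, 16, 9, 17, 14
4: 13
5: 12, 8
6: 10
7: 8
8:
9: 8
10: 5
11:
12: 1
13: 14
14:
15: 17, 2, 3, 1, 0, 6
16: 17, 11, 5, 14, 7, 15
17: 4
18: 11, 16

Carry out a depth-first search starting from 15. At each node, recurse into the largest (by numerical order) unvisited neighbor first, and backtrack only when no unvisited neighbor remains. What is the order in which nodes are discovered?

Visit 15
15 → 17
17 → 4
4 → 13
13 → 14
15 → 6
6 → 10
10 → 5
5 → 12
12 → 1
1 → 18
18 → 16
16 → 11
16 → 7
7 → 8
15 → 3
3 → 9
15 → 2
15 → 0

15 → 17 → 4 → 13 → 14 → 6 → 10 → 5 → 12 → 1 → 18 → 16 → 11 → 7 → 8 → 3 → 9 → 2 → 0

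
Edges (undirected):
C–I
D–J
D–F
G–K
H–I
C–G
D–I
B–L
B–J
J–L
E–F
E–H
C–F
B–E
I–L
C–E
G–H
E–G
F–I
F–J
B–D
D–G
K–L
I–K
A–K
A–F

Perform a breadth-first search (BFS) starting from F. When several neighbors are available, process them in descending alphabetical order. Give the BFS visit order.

F, J, I, E, D, C, A, L, B, K, H, G

Visit F; enqueue J, I, E, D, C, A → queue [J, I, E, D, C, A]
Visit J; enqueue L, B → queue [I, E, D, C, A, L, B]
Visit I; enqueue K, H → queue [E, D, C, A, L, B, K, H]
Visit E; enqueue G → queue [D, C, A, L, B, K, H, G]
Visit D → queue [C, A, L, B, K, H, G]
Visit C → queue [A, L, B, K, H, G]
Visit A → queue [L, B, K, H, G]
Visit L → queue [B, K, H, G]
Visit B → queue [K, H, G]
Visit K → queue [H, G]
Visit H → queue [G]
Visit G → queue []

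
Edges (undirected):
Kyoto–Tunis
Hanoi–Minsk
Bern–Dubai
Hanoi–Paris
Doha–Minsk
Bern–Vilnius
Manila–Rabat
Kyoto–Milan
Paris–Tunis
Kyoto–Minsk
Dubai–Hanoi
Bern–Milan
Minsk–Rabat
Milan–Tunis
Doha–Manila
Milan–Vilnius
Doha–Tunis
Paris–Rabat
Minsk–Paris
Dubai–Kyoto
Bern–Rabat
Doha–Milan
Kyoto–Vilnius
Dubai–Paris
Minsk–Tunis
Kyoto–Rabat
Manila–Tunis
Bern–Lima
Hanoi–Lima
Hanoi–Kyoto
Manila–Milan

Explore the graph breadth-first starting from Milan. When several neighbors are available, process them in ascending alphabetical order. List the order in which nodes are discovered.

Visit Milan; enqueue Bern, Doha, Kyoto, Manila, Tunis, Vilnius → queue [Bern, Doha, Kyoto, Manila, Tunis, Vilnius]
Visit Bern; enqueue Dubai, Lima, Rabat → queue [Doha, Kyoto, Manila, Tunis, Vilnius, Dubai, Lima, Rabat]
Visit Doha; enqueue Minsk → queue [Kyoto, Manila, Tunis, Vilnius, Dubai, Lima, Rabat, Minsk]
Visit Kyoto; enqueue Hanoi → queue [Manila, Tunis, Vilnius, Dubai, Lima, Rabat, Minsk, Hanoi]
Visit Manila → queue [Tunis, Vilnius, Dubai, Lima, Rabat, Minsk, Hanoi]
Visit Tunis; enqueue Paris → queue [Vilnius, Dubai, Lima, Rabat, Minsk, Hanoi, Paris]
Visit Vilnius → queue [Dubai, Lima, Rabat, Minsk, Hanoi, Paris]
Visit Dubai → queue [Lima, Rabat, Minsk, Hanoi, Paris]
Visit Lima → queue [Rabat, Minsk, Hanoi, Paris]
Visit Rabat → queue [Minsk, Hanoi, Paris]
Visit Minsk → queue [Hanoi, Paris]
Visit Hanoi → queue [Paris]
Visit Paris → queue []

Milan, Bern, Doha, Kyoto, Manila, Tunis, Vilnius, Dubai, Lima, Rabat, Minsk, Hanoi, Paris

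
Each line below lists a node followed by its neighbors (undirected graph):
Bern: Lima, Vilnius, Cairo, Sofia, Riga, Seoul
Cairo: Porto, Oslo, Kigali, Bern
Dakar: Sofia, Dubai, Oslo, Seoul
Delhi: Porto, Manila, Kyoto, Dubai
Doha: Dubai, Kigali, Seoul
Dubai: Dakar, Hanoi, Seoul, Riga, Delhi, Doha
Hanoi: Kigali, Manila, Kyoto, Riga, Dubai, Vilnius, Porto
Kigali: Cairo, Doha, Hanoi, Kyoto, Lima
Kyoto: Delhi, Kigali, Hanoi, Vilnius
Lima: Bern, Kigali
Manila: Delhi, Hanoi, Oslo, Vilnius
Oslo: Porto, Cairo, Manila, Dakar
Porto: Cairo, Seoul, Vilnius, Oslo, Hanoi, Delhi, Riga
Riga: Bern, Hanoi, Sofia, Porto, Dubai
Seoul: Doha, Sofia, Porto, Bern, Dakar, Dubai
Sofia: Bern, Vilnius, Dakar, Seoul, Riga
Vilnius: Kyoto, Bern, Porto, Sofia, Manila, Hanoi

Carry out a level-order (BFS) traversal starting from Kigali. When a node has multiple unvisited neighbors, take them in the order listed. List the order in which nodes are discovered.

Kigali, Cairo, Doha, Hanoi, Kyoto, Lima, Porto, Oslo, Bern, Dubai, Seoul, Manila, Riga, Vilnius, Delhi, Dakar, Sofia

Visit Kigali; enqueue Cairo, Doha, Hanoi, Kyoto, Lima → queue [Cairo, Doha, Hanoi, Kyoto, Lima]
Visit Cairo; enqueue Porto, Oslo, Bern → queue [Doha, Hanoi, Kyoto, Lima, Porto, Oslo, Bern]
Visit Doha; enqueue Dubai, Seoul → queue [Hanoi, Kyoto, Lima, Porto, Oslo, Bern, Dubai, Seoul]
Visit Hanoi; enqueue Manila, Riga, Vilnius → queue [Kyoto, Lima, Porto, Oslo, Bern, Dubai, Seoul, Manila, Riga, Vilnius]
Visit Kyoto; enqueue Delhi → queue [Lima, Porto, Oslo, Bern, Dubai, Seoul, Manila, Riga, Vilnius, Delhi]
Visit Lima → queue [Porto, Oslo, Bern, Dubai, Seoul, Manila, Riga, Vilnius, Delhi]
Visit Porto → queue [Oslo, Bern, Dubai, Seoul, Manila, Riga, Vilnius, Delhi]
Visit Oslo; enqueue Dakar → queue [Bern, Dubai, Seoul, Manila, Riga, Vilnius, Delhi, Dakar]
Visit Bern; enqueue Sofia → queue [Dubai, Seoul, Manila, Riga, Vilnius, Delhi, Dakar, Sofia]
Visit Dubai → queue [Seoul, Manila, Riga, Vilnius, Delhi, Dakar, Sofia]
Visit Seoul → queue [Manila, Riga, Vilnius, Delhi, Dakar, Sofia]
Visit Manila → queue [Riga, Vilnius, Delhi, Dakar, Sofia]
Visit Riga → queue [Vilnius, Delhi, Dakar, Sofia]
Visit Vilnius → queue [Delhi, Dakar, Sofia]
Visit Delhi → queue [Dakar, Sofia]
Visit Dakar → queue [Sofia]
Visit Sofia → queue []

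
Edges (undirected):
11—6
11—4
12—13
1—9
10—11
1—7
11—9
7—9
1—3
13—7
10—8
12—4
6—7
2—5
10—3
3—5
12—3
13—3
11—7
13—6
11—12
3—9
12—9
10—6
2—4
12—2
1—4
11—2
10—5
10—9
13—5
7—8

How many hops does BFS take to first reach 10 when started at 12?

Level 0: 12
Level 1: 2, 3, 4, 9, 11, 13
Level 2: 1, 5, 6, 7, 10
Level 3: 8
10 first appears at level 2.

2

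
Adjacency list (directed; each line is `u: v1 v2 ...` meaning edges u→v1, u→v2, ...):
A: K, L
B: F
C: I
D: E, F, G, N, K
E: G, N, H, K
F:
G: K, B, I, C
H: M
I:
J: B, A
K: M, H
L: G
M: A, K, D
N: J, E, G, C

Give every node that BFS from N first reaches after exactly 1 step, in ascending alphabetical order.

C, E, G, J

Level 0: N
Level 1: C, E, G, J
Level 2: A, B, H, I, K
Level 3: F, L, M
Level 4: D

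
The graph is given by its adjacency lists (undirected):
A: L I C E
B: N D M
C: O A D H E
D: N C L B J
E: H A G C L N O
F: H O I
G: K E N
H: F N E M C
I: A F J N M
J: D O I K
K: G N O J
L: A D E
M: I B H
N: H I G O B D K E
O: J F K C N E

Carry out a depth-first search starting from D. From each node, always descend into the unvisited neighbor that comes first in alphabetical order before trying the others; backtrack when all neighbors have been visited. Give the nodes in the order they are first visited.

Visit D
D → B
B → M
M → H
H → C
C → A
A → E
E → G
G → K
K → J
J → I
I → F
F → O
O → N
E → L

D B M H C A E G K J I F O N L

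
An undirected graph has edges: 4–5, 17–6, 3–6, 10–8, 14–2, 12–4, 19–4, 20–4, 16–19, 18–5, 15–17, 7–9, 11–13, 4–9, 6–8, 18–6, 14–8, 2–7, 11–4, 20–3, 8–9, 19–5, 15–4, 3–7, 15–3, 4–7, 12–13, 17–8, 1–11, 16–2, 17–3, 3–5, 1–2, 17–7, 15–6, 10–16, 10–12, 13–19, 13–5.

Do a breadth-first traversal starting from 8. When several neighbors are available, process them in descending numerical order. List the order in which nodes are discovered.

8 17 14 10 9 6 15 7 3 2 16 12 4 18 20 5 1 19 13 11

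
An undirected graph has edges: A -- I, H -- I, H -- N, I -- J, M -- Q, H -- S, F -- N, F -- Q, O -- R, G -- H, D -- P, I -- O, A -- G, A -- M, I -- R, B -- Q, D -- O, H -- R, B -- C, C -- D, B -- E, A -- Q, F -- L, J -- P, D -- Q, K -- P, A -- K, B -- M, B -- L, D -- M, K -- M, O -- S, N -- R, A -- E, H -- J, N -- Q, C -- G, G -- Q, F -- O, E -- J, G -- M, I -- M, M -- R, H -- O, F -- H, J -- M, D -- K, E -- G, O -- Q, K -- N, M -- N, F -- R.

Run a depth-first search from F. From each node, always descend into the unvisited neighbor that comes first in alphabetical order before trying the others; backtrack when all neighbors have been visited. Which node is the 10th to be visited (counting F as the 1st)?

M

Visit F
F → H
H → G
G → A
A → E
E → B
B → C
C → D
D → K
K → M
M → I
I → J
J → P
I → O
O → Q
Q → N
N → R
O → S
B → L

Visit order: F, H, G, A, E, B, C, D, K, M, I, J, P, O, Q, N, R, S, L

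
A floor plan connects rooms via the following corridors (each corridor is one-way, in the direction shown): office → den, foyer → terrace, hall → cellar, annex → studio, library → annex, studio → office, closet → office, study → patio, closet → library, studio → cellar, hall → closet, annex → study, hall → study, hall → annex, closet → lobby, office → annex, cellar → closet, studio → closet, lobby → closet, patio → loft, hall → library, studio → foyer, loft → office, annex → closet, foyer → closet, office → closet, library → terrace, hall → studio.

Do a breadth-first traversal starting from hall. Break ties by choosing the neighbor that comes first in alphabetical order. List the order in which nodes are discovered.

Visit hall; enqueue annex, cellar, closet, library, studio, study → queue [annex, cellar, closet, library, studio, study]
Visit annex → queue [cellar, closet, library, studio, study]
Visit cellar → queue [closet, library, studio, study]
Visit closet; enqueue lobby, office → queue [library, studio, study, lobby, office]
Visit library; enqueue terrace → queue [studio, study, lobby, office, terrace]
Visit studio; enqueue foyer → queue [study, lobby, office, terrace, foyer]
Visit study; enqueue patio → queue [lobby, office, terrace, foyer, patio]
Visit lobby → queue [office, terrace, foyer, patio]
Visit office; enqueue den → queue [terrace, foyer, patio, den]
Visit terrace → queue [foyer, patio, den]
Visit foyer → queue [patio, den]
Visit patio; enqueue loft → queue [den, loft]
Visit den → queue [loft]
Visit loft → queue []

hall, annex, cellar, closet, library, studio, study, lobby, office, terrace, foyer, patio, den, loft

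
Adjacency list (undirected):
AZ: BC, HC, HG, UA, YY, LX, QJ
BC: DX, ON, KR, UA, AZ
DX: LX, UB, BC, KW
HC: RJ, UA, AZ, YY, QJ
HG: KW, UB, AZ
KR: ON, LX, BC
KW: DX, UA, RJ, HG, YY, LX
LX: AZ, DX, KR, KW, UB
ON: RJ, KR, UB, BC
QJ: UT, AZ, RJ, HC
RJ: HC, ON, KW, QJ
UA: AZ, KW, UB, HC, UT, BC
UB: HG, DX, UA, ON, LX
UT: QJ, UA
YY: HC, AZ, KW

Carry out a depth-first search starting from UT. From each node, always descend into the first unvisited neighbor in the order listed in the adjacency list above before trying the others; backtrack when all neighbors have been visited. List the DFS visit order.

UT → QJ → AZ → BC → DX → LX → KR → ON → RJ → HC → UA → KW → HG → UB → YY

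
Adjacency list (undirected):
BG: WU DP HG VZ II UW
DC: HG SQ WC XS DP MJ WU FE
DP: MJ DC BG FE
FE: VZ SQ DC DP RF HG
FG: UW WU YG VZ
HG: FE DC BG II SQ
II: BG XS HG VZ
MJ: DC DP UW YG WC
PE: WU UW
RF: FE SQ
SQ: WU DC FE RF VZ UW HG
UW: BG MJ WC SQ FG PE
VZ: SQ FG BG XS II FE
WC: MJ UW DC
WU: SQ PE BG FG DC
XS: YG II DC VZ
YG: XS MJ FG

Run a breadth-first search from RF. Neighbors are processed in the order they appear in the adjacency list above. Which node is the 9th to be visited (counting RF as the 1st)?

Visit RF; enqueue FE, SQ → queue [FE, SQ]
Visit FE; enqueue VZ, DC, DP, HG → queue [SQ, VZ, DC, DP, HG]
Visit SQ; enqueue WU, UW → queue [VZ, DC, DP, HG, WU, UW]
Visit VZ; enqueue FG, BG, XS, II → queue [DC, DP, HG, WU, UW, FG, BG, XS, II]
Visit DC; enqueue WC, MJ → queue [DP, HG, WU, UW, FG, BG, XS, II, WC, MJ]
Visit DP → queue [HG, WU, UW, FG, BG, XS, II, WC, MJ]
Visit HG → queue [WU, UW, FG, BG, XS, II, WC, MJ]
Visit WU; enqueue PE → queue [UW, FG, BG, XS, II, WC, MJ, PE]
Visit UW → queue [FG, BG, XS, II, WC, MJ, PE]
Visit FG; enqueue YG → queue [BG, XS, II, WC, MJ, PE, YG]
Visit BG → queue [XS, II, WC, MJ, PE, YG]
Visit XS → queue [II, WC, MJ, PE, YG]
Visit II → queue [WC, MJ, PE, YG]
Visit WC → queue [MJ, PE, YG]
Visit MJ → queue [PE, YG]
Visit PE → queue [YG]
Visit YG → queue []

Visit order: RF, FE, SQ, VZ, DC, DP, HG, WU, UW, FG, BG, XS, II, WC, MJ, PE, YG

UW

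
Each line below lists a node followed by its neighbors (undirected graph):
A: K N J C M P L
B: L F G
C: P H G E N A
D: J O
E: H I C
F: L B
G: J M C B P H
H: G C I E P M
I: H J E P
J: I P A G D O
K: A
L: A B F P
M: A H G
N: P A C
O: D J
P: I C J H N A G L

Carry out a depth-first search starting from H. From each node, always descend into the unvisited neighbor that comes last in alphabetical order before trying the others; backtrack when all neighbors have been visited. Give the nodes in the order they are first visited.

H → P → N → C → G → M → A → L → F → B → K → J → O → D → I → E

Visit H
H → P
P → N
N → C
C → G
G → M
M → A
A → L
L → F
F → B
A → K
A → J
J → O
O → D
J → I
I → E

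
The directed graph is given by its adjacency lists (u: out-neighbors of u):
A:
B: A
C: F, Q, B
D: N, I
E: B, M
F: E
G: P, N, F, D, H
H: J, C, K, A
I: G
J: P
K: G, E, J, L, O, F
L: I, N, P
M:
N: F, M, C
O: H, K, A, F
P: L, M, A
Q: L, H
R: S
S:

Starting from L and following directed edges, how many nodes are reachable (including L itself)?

17

BFS from L visits: L, I, N, P, G, C, F, M, A, D, H, B, Q, E, J, K, O
Reachable nodes: 17 of 19 total.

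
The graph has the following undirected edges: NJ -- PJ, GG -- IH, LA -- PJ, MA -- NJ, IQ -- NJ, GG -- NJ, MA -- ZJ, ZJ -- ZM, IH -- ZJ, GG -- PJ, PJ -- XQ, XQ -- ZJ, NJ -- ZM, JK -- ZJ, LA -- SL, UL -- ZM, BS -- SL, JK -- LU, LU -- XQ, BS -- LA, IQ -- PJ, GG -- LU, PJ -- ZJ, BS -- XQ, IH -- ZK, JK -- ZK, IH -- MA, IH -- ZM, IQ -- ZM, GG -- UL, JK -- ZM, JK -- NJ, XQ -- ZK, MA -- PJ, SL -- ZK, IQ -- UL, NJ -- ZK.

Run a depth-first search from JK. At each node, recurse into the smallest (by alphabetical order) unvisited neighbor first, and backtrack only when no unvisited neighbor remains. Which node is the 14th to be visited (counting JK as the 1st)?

Visit JK
JK → LU
LU → GG
GG → IH
IH → MA
MA → NJ
NJ → IQ
IQ → PJ
PJ → LA
LA → BS
BS → SL
SL → ZK
ZK → XQ
XQ → ZJ
ZJ → ZM
ZM → UL

Visit order: JK, LU, GG, IH, MA, NJ, IQ, PJ, LA, BS, SL, ZK, XQ, ZJ, ZM, UL

ZJ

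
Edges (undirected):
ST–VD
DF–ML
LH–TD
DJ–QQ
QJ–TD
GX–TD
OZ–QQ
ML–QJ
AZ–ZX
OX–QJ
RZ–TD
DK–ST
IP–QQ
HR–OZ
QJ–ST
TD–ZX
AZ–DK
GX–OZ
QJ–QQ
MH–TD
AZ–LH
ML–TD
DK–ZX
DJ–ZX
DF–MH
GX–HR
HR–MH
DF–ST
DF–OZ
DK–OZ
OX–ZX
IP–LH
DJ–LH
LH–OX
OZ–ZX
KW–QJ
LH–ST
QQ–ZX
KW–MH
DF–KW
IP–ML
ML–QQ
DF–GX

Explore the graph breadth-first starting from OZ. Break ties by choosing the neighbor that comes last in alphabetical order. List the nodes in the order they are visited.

OZ, ZX, QQ, HR, GX, DK, DF, TD, OX, DJ, AZ, QJ, ML, IP, MH, ST, KW, RZ, LH, VD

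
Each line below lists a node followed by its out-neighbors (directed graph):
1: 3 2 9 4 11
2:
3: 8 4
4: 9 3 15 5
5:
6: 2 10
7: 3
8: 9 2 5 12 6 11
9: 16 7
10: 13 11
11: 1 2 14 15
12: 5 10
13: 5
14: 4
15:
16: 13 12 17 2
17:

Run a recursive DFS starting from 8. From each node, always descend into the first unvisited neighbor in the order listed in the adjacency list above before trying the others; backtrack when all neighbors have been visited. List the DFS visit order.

Visit 8
8 → 9
9 → 16
16 → 13
13 → 5
16 → 12
12 → 10
10 → 11
11 → 1
1 → 3
3 → 4
4 → 15
1 → 2
11 → 14
16 → 17
9 → 7
8 → 6

8 → 9 → 16 → 13 → 5 → 12 → 10 → 11 → 1 → 3 → 4 → 15 → 2 → 14 → 17 → 7 → 6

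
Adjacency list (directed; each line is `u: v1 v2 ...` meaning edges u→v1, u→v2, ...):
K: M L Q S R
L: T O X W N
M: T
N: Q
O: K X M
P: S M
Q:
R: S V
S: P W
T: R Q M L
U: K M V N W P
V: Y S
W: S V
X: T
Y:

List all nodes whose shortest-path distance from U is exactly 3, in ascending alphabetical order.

Level 0: U
Level 1: K, M, N, P, V, W
Level 2: L, Q, R, S, T, Y
Level 3: O, X

O, X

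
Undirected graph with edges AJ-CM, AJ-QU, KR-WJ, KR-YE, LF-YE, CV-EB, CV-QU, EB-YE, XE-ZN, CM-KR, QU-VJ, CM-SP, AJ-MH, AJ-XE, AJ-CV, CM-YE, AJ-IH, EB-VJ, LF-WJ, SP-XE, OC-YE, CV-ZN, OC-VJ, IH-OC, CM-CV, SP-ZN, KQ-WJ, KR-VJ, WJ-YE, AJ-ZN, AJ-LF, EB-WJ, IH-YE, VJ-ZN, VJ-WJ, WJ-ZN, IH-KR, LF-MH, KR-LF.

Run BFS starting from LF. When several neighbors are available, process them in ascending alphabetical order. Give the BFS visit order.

Visit LF; enqueue AJ, KR, MH, WJ, YE → queue [AJ, KR, MH, WJ, YE]
Visit AJ; enqueue CM, CV, IH, QU, XE, ZN → queue [KR, MH, WJ, YE, CM, CV, IH, QU, XE, ZN]
Visit KR; enqueue VJ → queue [MH, WJ, YE, CM, CV, IH, QU, XE, ZN, VJ]
Visit MH → queue [WJ, YE, CM, CV, IH, QU, XE, ZN, VJ]
Visit WJ; enqueue EB, KQ → queue [YE, CM, CV, IH, QU, XE, ZN, VJ, EB, KQ]
Visit YE; enqueue OC → queue [CM, CV, IH, QU, XE, ZN, VJ, EB, KQ, OC]
Visit CM; enqueue SP → queue [CV, IH, QU, XE, ZN, VJ, EB, KQ, OC, SP]
Visit CV → queue [IH, QU, XE, ZN, VJ, EB, KQ, OC, SP]
Visit IH → queue [QU, XE, ZN, VJ, EB, KQ, OC, SP]
Visit QU → queue [XE, ZN, VJ, EB, KQ, OC, SP]
Visit XE → queue [ZN, VJ, EB, KQ, OC, SP]
Visit ZN → queue [VJ, EB, KQ, OC, SP]
Visit VJ → queue [EB, KQ, OC, SP]
Visit EB → queue [KQ, OC, SP]
Visit KQ → queue [OC, SP]
Visit OC → queue [SP]
Visit SP → queue []

LF AJ KR MH WJ YE CM CV IH QU XE ZN VJ EB KQ OC SP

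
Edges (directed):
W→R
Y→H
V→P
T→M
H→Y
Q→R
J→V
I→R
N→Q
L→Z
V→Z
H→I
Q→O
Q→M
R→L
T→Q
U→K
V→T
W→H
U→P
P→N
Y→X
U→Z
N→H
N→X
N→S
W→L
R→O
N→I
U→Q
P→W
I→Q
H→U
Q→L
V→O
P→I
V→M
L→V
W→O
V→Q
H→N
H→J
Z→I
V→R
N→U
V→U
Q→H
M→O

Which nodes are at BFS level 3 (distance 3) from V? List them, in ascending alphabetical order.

J, S, X, Y

Level 0: V
Level 1: M, O, P, Q, R, T, U, Z
Level 2: H, I, K, L, N, W
Level 3: J, S, X, Y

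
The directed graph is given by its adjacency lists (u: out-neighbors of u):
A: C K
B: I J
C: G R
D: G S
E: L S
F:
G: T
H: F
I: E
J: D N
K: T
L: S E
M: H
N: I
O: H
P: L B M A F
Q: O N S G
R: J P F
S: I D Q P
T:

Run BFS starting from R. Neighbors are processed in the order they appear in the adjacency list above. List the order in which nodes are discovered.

Visit R; enqueue J, P, F → queue [J, P, F]
Visit J; enqueue D, N → queue [P, F, D, N]
Visit P; enqueue L, B, M, A → queue [F, D, N, L, B, M, A]
Visit F → queue [D, N, L, B, M, A]
Visit D; enqueue G, S → queue [N, L, B, M, A, G, S]
Visit N; enqueue I → queue [L, B, M, A, G, S, I]
Visit L; enqueue E → queue [B, M, A, G, S, I, E]
Visit B → queue [M, A, G, S, I, E]
Visit M; enqueue H → queue [A, G, S, I, E, H]
Visit A; enqueue C, K → queue [G, S, I, E, H, C, K]
Visit G; enqueue T → queue [S, I, E, H, C, K, T]
Visit S; enqueue Q → queue [I, E, H, C, K, T, Q]
Visit I → queue [E, H, C, K, T, Q]
Visit E → queue [H, C, K, T, Q]
Visit H → queue [C, K, T, Q]
Visit C → queue [K, T, Q]
Visit K → queue [T, Q]
Visit T → queue [Q]
Visit Q; enqueue O → queue [O]
Visit O → queue []

R -> J -> P -> F -> D -> N -> L -> B -> M -> A -> G -> S -> I -> E -> H -> C -> K -> T -> Q -> O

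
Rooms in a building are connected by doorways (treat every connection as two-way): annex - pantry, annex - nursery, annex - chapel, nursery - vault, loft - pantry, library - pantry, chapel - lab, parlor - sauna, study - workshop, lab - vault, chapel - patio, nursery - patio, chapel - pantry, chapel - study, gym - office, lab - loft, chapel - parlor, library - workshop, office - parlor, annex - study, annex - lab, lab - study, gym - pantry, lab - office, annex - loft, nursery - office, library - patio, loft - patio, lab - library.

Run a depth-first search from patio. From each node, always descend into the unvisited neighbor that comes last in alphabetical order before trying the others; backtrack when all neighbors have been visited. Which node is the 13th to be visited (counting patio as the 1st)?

sauna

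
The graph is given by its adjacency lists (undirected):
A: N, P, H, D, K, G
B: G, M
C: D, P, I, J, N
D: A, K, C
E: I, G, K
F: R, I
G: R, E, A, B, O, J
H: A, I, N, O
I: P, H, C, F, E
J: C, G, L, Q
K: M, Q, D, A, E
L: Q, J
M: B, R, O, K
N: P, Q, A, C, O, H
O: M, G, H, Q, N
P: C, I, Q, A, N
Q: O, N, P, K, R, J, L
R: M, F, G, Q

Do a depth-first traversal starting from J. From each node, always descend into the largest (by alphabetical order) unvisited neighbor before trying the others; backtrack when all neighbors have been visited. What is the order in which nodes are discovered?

J, Q, R, M, O, N, P, I, H, A, K, E, G, B, D, C, F, L

Visit J
J → Q
Q → R
R → M
M → O
O → N
N → P
P → I
I → H
H → A
A → K
K → E
E → G
G → B
K → D
D → C
I → F
Q → L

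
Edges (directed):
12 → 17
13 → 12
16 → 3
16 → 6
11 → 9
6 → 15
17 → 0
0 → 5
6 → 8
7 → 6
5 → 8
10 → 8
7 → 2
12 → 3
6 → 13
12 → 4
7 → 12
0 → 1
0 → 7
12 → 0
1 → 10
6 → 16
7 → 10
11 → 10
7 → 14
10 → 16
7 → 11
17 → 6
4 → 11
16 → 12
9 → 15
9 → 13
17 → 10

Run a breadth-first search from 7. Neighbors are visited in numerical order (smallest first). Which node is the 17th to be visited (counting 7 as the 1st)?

1

Visit 7; enqueue 2, 6, 10, 11, 12, 14 → queue [2, 6, 10, 11, 12, 14]
Visit 2 → queue [6, 10, 11, 12, 14]
Visit 6; enqueue 8, 13, 15, 16 → queue [10, 11, 12, 14, 8, 13, 15, 16]
Visit 10 → queue [11, 12, 14, 8, 13, 15, 16]
Visit 11; enqueue 9 → queue [12, 14, 8, 13, 15, 16, 9]
Visit 12; enqueue 0, 3, 4, 17 → queue [14, 8, 13, 15, 16, 9, 0, 3, 4, 17]
Visit 14 → queue [8, 13, 15, 16, 9, 0, 3, 4, 17]
Visit 8 → queue [13, 15, 16, 9, 0, 3, 4, 17]
Visit 13 → queue [15, 16, 9, 0, 3, 4, 17]
Visit 15 → queue [16, 9, 0, 3, 4, 17]
Visit 16 → queue [9, 0, 3, 4, 17]
Visit 9 → queue [0, 3, 4, 17]
Visit 0; enqueue 1, 5 → queue [3, 4, 17, 1, 5]
Visit 3 → queue [4, 17, 1, 5]
Visit 4 → queue [17, 1, 5]
Visit 17 → queue [1, 5]
Visit 1 → queue [5]
Visit 5 → queue []

Visit order: 7, 2, 6, 10, 11, 12, 14, 8, 13, 15, 16, 9, 0, 3, 4, 17, 1, 5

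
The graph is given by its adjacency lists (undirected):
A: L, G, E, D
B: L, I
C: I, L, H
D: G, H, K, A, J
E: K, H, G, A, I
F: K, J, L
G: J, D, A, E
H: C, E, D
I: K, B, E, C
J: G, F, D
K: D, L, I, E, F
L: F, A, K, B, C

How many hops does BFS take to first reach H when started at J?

Level 0: J
Level 1: D, F, G
Level 2: A, E, H, K, L
Level 3: B, C, I
H first appears at level 2.

2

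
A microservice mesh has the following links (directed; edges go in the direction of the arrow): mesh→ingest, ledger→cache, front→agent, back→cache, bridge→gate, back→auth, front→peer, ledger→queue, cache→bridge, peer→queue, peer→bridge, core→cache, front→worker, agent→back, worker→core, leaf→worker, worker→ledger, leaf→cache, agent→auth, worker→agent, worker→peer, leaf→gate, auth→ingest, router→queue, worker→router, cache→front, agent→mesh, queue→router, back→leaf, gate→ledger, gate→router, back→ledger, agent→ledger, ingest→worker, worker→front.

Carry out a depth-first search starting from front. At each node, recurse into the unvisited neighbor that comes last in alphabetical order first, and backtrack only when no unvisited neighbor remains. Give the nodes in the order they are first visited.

Visit front
front → worker
worker → router
router → queue
worker → peer
peer → bridge
bridge → gate
gate → ledger
ledger → cache
worker → core
worker → agent
agent → mesh
mesh → ingest
agent → back
back → leaf
back → auth

front → worker → router → queue → peer → bridge → gate → ledger → cache → core → agent → mesh → ingest → back → leaf → auth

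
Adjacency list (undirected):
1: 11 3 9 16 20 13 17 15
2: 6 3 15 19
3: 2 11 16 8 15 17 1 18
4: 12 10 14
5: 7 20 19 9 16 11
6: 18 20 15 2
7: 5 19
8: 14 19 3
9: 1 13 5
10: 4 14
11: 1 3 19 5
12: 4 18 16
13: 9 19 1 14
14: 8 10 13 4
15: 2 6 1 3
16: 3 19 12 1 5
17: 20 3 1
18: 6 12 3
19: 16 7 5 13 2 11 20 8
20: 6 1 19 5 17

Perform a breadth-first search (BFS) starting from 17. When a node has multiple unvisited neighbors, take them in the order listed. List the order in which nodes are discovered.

17, 20, 3, 1, 6, 19, 5, 2, 11, 16, 8, 15, 18, 9, 13, 7, 12, 14, 4, 10

Visit 17; enqueue 20, 3, 1 → queue [20, 3, 1]
Visit 20; enqueue 6, 19, 5 → queue [3, 1, 6, 19, 5]
Visit 3; enqueue 2, 11, 16, 8, 15, 18 → queue [1, 6, 19, 5, 2, 11, 16, 8, 15, 18]
Visit 1; enqueue 9, 13 → queue [6, 19, 5, 2, 11, 16, 8, 15, 18, 9, 13]
Visit 6 → queue [19, 5, 2, 11, 16, 8, 15, 18, 9, 13]
Visit 19; enqueue 7 → queue [5, 2, 11, 16, 8, 15, 18, 9, 13, 7]
Visit 5 → queue [2, 11, 16, 8, 15, 18, 9, 13, 7]
Visit 2 → queue [11, 16, 8, 15, 18, 9, 13, 7]
Visit 11 → queue [16, 8, 15, 18, 9, 13, 7]
Visit 16; enqueue 12 → queue [8, 15, 18, 9, 13, 7, 12]
Visit 8; enqueue 14 → queue [15, 18, 9, 13, 7, 12, 14]
Visit 15 → queue [18, 9, 13, 7, 12, 14]
Visit 18 → queue [9, 13, 7, 12, 14]
Visit 9 → queue [13, 7, 12, 14]
Visit 13 → queue [7, 12, 14]
Visit 7 → queue [12, 14]
Visit 12; enqueue 4 → queue [14, 4]
Visit 14; enqueue 10 → queue [4, 10]
Visit 4 → queue [10]
Visit 10 → queue []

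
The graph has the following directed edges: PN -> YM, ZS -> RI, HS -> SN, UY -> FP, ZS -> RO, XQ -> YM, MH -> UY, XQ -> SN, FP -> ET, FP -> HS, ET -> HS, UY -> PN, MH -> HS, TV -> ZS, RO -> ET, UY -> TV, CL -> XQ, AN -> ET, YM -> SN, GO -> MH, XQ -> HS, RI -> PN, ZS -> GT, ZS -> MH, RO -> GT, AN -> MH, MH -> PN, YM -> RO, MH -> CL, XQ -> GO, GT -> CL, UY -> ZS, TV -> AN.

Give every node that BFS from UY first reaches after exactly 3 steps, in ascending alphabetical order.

CL, SN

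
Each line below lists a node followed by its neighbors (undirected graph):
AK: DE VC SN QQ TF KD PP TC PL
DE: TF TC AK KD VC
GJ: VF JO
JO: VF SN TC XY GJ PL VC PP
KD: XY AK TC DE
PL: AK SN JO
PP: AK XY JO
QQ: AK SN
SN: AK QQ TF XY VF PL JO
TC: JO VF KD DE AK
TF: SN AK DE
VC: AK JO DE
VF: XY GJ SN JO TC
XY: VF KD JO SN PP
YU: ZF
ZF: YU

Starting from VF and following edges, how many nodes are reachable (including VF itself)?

BFS from VF visits: VF, XY, GJ, SN, JO, TC, KD, PP, AK, QQ, TF, PL, VC, DE
Reachable nodes: 14 of 16 total.

14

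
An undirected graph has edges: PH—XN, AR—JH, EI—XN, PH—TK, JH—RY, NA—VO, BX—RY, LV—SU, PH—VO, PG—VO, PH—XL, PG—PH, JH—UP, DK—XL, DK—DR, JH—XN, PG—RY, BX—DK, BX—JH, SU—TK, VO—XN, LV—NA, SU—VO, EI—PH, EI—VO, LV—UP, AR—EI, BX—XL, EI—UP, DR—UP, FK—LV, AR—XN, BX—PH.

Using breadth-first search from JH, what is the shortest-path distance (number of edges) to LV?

Level 0: JH
Level 1: AR, BX, RY, UP, XN
Level 2: DK, DR, EI, LV, PG, PH, VO, XL
Level 3: FK, NA, SU, TK
LV first appears at level 2.

2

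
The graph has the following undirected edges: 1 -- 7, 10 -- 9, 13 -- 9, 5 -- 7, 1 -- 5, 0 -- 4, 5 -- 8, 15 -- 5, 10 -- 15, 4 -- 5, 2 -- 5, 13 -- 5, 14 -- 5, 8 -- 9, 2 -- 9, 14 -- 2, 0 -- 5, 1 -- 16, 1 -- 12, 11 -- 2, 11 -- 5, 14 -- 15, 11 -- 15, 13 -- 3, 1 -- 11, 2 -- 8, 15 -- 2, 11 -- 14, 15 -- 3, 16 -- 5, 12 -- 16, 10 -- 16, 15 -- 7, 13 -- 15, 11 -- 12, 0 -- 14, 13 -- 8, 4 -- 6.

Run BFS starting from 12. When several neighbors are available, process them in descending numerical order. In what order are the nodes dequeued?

Visit 12; enqueue 16, 11, 1 → queue [16, 11, 1]
Visit 16; enqueue 10, 5 → queue [11, 1, 10, 5]
Visit 11; enqueue 15, 14, 2 → queue [1, 10, 5, 15, 14, 2]
Visit 1; enqueue 7 → queue [10, 5, 15, 14, 2, 7]
Visit 10; enqueue 9 → queue [5, 15, 14, 2, 7, 9]
Visit 5; enqueue 13, 8, 4, 0 → queue [15, 14, 2, 7, 9, 13, 8, 4, 0]
Visit 15; enqueue 3 → queue [14, 2, 7, 9, 13, 8, 4, 0, 3]
Visit 14 → queue [2, 7, 9, 13, 8, 4, 0, 3]
Visit 2 → queue [7, 9, 13, 8, 4, 0, 3]
Visit 7 → queue [9, 13, 8, 4, 0, 3]
Visit 9 → queue [13, 8, 4, 0, 3]
Visit 13 → queue [8, 4, 0, 3]
Visit 8 → queue [4, 0, 3]
Visit 4; enqueue 6 → queue [0, 3, 6]
Visit 0 → queue [3, 6]
Visit 3 → queue [6]
Visit 6 → queue []

12 → 16 → 11 → 1 → 10 → 5 → 15 → 14 → 2 → 7 → 9 → 13 → 8 → 4 → 0 → 3 → 6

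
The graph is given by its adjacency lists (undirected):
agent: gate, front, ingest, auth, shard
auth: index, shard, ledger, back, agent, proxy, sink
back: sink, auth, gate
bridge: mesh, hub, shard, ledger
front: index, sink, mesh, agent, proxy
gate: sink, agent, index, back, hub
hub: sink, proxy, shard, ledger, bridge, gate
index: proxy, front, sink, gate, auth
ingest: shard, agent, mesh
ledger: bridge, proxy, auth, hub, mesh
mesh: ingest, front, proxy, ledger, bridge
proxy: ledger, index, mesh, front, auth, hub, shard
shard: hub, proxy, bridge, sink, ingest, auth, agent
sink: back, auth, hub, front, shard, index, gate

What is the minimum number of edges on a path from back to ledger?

Level 0: back
Level 1: auth, gate, sink
Level 2: agent, front, hub, index, ledger, proxy, shard
Level 3: bridge, ingest, mesh
ledger first appears at level 2.

2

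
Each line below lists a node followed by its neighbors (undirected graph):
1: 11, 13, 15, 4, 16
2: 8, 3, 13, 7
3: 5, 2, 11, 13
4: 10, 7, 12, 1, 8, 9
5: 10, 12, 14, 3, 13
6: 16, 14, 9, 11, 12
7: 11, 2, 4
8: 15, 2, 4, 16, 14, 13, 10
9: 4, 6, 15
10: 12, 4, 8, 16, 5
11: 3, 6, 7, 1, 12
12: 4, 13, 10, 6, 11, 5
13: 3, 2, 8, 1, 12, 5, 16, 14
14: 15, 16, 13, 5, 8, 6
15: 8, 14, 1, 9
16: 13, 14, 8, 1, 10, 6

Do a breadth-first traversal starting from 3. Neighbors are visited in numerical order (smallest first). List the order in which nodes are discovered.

Visit 3; enqueue 2, 5, 11, 13 → queue [2, 5, 11, 13]
Visit 2; enqueue 7, 8 → queue [5, 11, 13, 7, 8]
Visit 5; enqueue 10, 12, 14 → queue [11, 13, 7, 8, 10, 12, 14]
Visit 11; enqueue 1, 6 → queue [13, 7, 8, 10, 12, 14, 1, 6]
Visit 13; enqueue 16 → queue [7, 8, 10, 12, 14, 1, 6, 16]
Visit 7; enqueue 4 → queue [8, 10, 12, 14, 1, 6, 16, 4]
Visit 8; enqueue 15 → queue [10, 12, 14, 1, 6, 16, 4, 15]
Visit 10 → queue [12, 14, 1, 6, 16, 4, 15]
Visit 12 → queue [14, 1, 6, 16, 4, 15]
Visit 14 → queue [1, 6, 16, 4, 15]
Visit 1 → queue [6, 16, 4, 15]
Visit 6; enqueue 9 → queue [16, 4, 15, 9]
Visit 16 → queue [4, 15, 9]
Visit 4 → queue [15, 9]
Visit 15 → queue [9]
Visit 9 → queue []

3, 2, 5, 11, 13, 7, 8, 10, 12, 14, 1, 6, 16, 4, 15, 9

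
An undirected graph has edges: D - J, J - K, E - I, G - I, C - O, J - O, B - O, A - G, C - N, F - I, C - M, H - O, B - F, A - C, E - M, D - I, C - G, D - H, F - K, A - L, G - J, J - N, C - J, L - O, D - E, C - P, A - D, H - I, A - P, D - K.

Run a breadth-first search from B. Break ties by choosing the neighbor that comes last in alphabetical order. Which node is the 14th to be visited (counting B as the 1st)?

Visit B; enqueue O, F → queue [O, F]
Visit O; enqueue L, J, H, C → queue [F, L, J, H, C]
Visit F; enqueue K, I → queue [L, J, H, C, K, I]
Visit L; enqueue A → queue [J, H, C, K, I, A]
Visit J; enqueue N, G, D → queue [H, C, K, I, A, N, G, D]
Visit H → queue [C, K, I, A, N, G, D]
Visit C; enqueue P, M → queue [K, I, A, N, G, D, P, M]
Visit K → queue [I, A, N, G, D, P, M]
Visit I; enqueue E → queue [A, N, G, D, P, M, E]
Visit A → queue [N, G, D, P, M, E]
Visit N → queue [G, D, P, M, E]
Visit G → queue [D, P, M, E]
Visit D → queue [P, M, E]
Visit P → queue [M, E]
Visit M → queue [E]
Visit E → queue []

Visit order: B, O, F, L, J, H, C, K, I, A, N, G, D, P, M, E

P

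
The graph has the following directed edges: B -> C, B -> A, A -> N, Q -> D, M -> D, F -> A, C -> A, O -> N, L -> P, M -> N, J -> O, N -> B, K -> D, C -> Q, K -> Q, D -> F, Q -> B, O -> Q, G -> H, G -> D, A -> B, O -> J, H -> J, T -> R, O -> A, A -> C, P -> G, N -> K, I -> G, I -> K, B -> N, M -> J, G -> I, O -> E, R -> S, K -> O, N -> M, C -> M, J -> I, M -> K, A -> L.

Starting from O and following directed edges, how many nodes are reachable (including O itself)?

BFS from O visits: O, Q, N, J, E, A, D, B, M, K, I, L, C, F, G, P, H
Reachable nodes: 17 of 20 total.

17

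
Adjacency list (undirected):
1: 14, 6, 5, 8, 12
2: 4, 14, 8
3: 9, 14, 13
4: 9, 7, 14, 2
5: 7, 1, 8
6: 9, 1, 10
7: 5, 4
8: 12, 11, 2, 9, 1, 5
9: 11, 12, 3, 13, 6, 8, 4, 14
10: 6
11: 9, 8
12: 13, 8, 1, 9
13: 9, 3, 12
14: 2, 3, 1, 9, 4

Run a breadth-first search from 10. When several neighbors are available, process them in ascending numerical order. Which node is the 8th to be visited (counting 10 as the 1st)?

Visit 10; enqueue 6 → queue [6]
Visit 6; enqueue 1, 9 → queue [1, 9]
Visit 1; enqueue 5, 8, 12, 14 → queue [9, 5, 8, 12, 14]
Visit 9; enqueue 3, 4, 11, 13 → queue [5, 8, 12, 14, 3, 4, 11, 13]
Visit 5; enqueue 7 → queue [8, 12, 14, 3, 4, 11, 13, 7]
Visit 8; enqueue 2 → queue [12, 14, 3, 4, 11, 13, 7, 2]
Visit 12 → queue [14, 3, 4, 11, 13, 7, 2]
Visit 14 → queue [3, 4, 11, 13, 7, 2]
Visit 3 → queue [4, 11, 13, 7, 2]
Visit 4 → queue [11, 13, 7, 2]
Visit 11 → queue [13, 7, 2]
Visit 13 → queue [7, 2]
Visit 7 → queue [2]
Visit 2 → queue []

Visit order: 10, 6, 1, 9, 5, 8, 12, 14, 3, 4, 11, 13, 7, 2

14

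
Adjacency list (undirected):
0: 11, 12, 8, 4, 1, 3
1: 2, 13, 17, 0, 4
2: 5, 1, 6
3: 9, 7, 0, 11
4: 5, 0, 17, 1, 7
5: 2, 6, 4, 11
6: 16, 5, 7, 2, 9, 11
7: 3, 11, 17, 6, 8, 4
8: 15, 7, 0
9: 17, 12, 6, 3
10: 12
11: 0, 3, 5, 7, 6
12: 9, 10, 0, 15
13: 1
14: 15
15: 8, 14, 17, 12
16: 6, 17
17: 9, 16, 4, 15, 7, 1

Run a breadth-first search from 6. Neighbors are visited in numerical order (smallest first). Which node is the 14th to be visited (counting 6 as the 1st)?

0

Visit 6; enqueue 2, 5, 7, 9, 11, 16 → queue [2, 5, 7, 9, 11, 16]
Visit 2; enqueue 1 → queue [5, 7, 9, 11, 16, 1]
Visit 5; enqueue 4 → queue [7, 9, 11, 16, 1, 4]
Visit 7; enqueue 3, 8, 17 → queue [9, 11, 16, 1, 4, 3, 8, 17]
Visit 9; enqueue 12 → queue [11, 16, 1, 4, 3, 8, 17, 12]
Visit 11; enqueue 0 → queue [16, 1, 4, 3, 8, 17, 12, 0]
Visit 16 → queue [1, 4, 3, 8, 17, 12, 0]
Visit 1; enqueue 13 → queue [4, 3, 8, 17, 12, 0, 13]
Visit 4 → queue [3, 8, 17, 12, 0, 13]
Visit 3 → queue [8, 17, 12, 0, 13]
Visit 8; enqueue 15 → queue [17, 12, 0, 13, 15]
Visit 17 → queue [12, 0, 13, 15]
Visit 12; enqueue 10 → queue [0, 13, 15, 10]
Visit 0 → queue [13, 15, 10]
Visit 13 → queue [15, 10]
Visit 15; enqueue 14 → queue [10, 14]
Visit 10 → queue [14]
Visit 14 → queue []

Visit order: 6, 2, 5, 7, 9, 11, 16, 1, 4, 3, 8, 17, 12, 0, 13, 15, 10, 14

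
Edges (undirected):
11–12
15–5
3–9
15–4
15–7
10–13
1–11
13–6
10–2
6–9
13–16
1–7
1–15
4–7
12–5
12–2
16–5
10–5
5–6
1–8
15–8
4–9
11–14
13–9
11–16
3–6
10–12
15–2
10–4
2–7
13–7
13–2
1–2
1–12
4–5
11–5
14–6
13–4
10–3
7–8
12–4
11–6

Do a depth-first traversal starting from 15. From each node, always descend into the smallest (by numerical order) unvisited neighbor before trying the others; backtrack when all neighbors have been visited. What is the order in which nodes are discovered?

Visit 15
15 → 1
1 → 2
2 → 7
7 → 4
4 → 5
5 → 6
6 → 3
3 → 9
9 → 13
13 → 10
10 → 12
12 → 11
11 → 14
11 → 16
7 → 8

15 → 1 → 2 → 7 → 4 → 5 → 6 → 3 → 9 → 13 → 10 → 12 → 11 → 14 → 16 → 8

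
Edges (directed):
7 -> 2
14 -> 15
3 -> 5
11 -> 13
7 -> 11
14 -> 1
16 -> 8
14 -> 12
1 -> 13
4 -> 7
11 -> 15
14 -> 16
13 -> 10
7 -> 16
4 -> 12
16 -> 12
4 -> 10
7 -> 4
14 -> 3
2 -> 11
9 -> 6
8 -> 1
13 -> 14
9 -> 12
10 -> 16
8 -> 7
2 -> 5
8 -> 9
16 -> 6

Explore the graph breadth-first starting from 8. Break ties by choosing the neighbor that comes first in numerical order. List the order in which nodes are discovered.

8 → 1 → 7 → 9 → 13 → 2 → 4 → 11 → 16 → 6 → 12 → 10 → 14 → 5 → 15 → 3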